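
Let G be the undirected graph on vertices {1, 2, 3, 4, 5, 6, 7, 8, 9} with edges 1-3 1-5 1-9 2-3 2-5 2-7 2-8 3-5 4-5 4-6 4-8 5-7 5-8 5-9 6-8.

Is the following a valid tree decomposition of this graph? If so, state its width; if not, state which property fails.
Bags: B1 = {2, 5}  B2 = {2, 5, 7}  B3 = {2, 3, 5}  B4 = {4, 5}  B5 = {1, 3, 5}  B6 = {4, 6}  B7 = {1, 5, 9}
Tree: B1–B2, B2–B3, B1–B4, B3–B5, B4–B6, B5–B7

A tree decomposition must satisfy three properties: every vertex lies in some bag; for every edge, both endpoints lie together in some bag; and for every vertex, the bags containing it form a connected subtree. Here vertex 8 appears in no bag, so the decomposition is invalid.

No — vertex 8 appears in no bag.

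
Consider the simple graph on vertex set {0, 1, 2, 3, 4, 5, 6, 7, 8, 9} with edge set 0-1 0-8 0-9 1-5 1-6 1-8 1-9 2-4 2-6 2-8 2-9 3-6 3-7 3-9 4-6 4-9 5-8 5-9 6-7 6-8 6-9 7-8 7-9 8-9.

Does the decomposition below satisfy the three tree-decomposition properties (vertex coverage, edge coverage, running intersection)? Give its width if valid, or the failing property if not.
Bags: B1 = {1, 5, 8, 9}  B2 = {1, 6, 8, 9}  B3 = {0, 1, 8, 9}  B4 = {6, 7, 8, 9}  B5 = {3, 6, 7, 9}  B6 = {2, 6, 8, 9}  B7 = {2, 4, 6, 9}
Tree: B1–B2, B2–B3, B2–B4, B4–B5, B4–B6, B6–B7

Every vertex of G appears in some bag (union = {0, 1, 2, 3, 4, 5, 6, 7, 8, 9}); every edge is covered by a bag; and for each vertex v the set of bags containing v is connected in the bag tree. The decomposition is therefore valid. The largest bag has 4 vertices, so the width is 3.

Yes; width 3.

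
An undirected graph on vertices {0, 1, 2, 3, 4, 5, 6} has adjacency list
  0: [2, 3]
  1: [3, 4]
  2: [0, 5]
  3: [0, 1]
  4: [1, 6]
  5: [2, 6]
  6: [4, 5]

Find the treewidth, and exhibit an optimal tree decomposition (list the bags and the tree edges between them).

Every bag has size at most 3, so the width is 3 − 1 = 2 and tw(G) ≤ 2. The edges 4–1–3–0–2–5–6–4 form a cycle, so G is not a tree and its treewidth is at least 2. Combining the bounds, tw(G) = 2.

Treewidth 2.
One optimal decomposition is:
Bags: B1 = {1, 3, 4}  B2 = {0, 3, 4}  B3 = {0, 2, 4}  B4 = {2, 4, 5}  B5 = {4, 5, 6}
Tree: B1–B2, B2–B3, B3–B4, B4–B5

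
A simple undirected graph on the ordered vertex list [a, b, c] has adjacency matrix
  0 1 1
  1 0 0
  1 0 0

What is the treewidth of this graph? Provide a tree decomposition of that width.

Treewidth 1.
Bags: B1 = {a, b}  B2 = {a, c}
Tree: B1–B2

The largest bag has 2 vertices, giving width 1; this decomposition certifies tw(G) ≤ 1. Any graph with an edge has treewidth ≥ 1, and G has the edge b–a. Combining the bounds, tw(G) = 1.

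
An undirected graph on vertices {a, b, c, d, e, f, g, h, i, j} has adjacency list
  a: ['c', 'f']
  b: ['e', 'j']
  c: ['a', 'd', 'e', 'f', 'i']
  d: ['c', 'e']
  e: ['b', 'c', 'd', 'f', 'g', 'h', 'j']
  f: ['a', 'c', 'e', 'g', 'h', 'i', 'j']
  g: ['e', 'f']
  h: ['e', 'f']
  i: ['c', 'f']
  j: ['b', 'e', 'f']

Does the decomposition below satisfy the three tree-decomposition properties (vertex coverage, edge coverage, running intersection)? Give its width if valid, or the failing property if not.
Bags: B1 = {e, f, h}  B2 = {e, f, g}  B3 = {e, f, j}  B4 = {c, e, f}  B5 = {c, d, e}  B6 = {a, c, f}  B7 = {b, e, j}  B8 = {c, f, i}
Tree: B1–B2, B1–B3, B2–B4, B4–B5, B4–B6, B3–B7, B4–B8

Yes; width 2.

Vertex coverage: the bags together contain {a, b, c, d, e, f, g, h, i, j}, the full vertex set. Edge coverage: each edge of G has both endpoints in at least one bag. Running intersection: for every vertex, the bags containing it form a connected subtree. All three properties hold, so this is a valid tree decomposition of width max|bag| − 1 = 2, and hence tw(G) ≤ 2.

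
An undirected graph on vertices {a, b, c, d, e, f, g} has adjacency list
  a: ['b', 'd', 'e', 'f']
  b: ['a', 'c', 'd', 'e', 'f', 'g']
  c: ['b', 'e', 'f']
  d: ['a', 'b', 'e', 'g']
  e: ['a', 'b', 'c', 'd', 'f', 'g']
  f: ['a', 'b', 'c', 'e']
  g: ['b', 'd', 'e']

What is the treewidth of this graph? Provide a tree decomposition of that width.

Each bag holds 4 vertices, so the decomposition has width 3, which upper-bounds the treewidth. Conversely, {b, d, e, g} is a clique of size 4, and the vertices of any clique must share a bag in every tree decomposition; so some bag has ≥ 4 vertices and tw(G) ≥ 3. Therefore the treewidth is 3.

Treewidth 3.
Bags: B1 = {b, c, e, f}  B2 = {a, b, e, f}  B3 = {a, b, d, e}  B4 = {b, d, e, g}
Tree: B1–B2, B2–B3, B3–B4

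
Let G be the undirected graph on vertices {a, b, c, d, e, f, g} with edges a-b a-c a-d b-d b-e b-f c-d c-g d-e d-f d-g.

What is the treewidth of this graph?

A width-2 tree decomposition is:
Bags: B1 = {b, d, f}  B2 = {b, d, e}  B3 = {a, b, d}  B4 = {a, c, d}  B5 = {c, d, g}
Tree: B1–B2, B2–B3, B3–B4, B4–B5
The largest bag has 3 vertices, giving width 2; this decomposition certifies tw(G) ≤ 2. Conversely, {c, d, g} is a clique of size 3, and the vertices of any clique must share a bag in every tree decomposition; so some bag has ≥ 3 vertices and tw(G) ≥ 2. Hence tw(G) = 2 exactly.

2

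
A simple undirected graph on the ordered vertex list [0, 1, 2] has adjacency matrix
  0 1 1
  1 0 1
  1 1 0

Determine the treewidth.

2

A width-2 tree decomposition is:
Bags: B1 = {0, 1, 2}
Tree: (single bag)
A single bag containing all 3 vertices is trivially a valid decomposition of width 2. Conversely, {0, 1, 2} is a clique of size 3, and the vertices of any clique must share a bag in every tree decomposition; so some bag has ≥ 3 vertices and tw(G) ≥ 2. Combining the bounds, tw(G) = 2.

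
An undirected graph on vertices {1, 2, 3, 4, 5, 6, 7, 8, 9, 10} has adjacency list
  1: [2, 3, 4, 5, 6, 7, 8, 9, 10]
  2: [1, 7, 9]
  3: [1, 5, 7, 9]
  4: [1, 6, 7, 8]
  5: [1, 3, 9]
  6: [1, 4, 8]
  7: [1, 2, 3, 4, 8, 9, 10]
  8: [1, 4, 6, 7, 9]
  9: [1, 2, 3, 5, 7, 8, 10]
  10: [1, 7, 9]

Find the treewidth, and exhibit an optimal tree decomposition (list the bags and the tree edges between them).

Treewidth 3.
One such decomposition:
Bags: B1 = {1, 7, 8, 9}  B2 = {1, 3, 7, 9}  B3 = {1, 4, 7, 8}  B4 = {1, 2, 7, 9}  B5 = {1, 4, 6, 8}  B6 = {1, 3, 5, 9}  B7 = {1, 7, 9, 10}
Tree: B1–B2, B1–B3, B1–B4, B3–B5, B2–B6, B4–B7

The largest bag has 4 vertices, giving width 3; this decomposition certifies tw(G) ≤ 3. For the lower bound, the 4 vertices {1, 3, 5, 9} are pairwise adjacent, and any tree decomposition puts a clique entirely inside one bag — forcing width ≥ 3. The upper and lower bounds meet at 3, so that is the treewidth.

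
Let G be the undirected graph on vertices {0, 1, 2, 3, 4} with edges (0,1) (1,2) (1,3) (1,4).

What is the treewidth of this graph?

1

A width-1 tree decomposition is:
Bags: B1 = {1, 4}  B2 = {1, 3}  B3 = {0, 1}  B4 = {1, 2}
Tree: B1–B2, B2–B3, B2–B4
Every bag has size at most 2, so the width is 2 − 1 = 1 and tw(G) ≤ 1. Any graph with an edge has treewidth ≥ 1, and G has the edge 1–4. Combining the bounds, tw(G) = 1.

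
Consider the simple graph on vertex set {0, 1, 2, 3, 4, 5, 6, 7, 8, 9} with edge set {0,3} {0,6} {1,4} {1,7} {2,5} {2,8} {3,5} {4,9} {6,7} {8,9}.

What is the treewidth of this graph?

A width-2 tree decomposition is:
Bags: B1 = {2, 5, 8}  B2 = {3, 5, 8}  B3 = {0, 3, 8}  B4 = {0, 6, 8}  B5 = {6, 7, 8}  B6 = {1, 7, 8}  B7 = {1, 4, 8}  B8 = {4, 8, 9}
Tree: B1–B2, B2–B3, B3–B4, B4–B5, B5–B6, B6–B7, B7–B8
Each bag holds 3 vertices, so the decomposition has width 2, which upper-bounds the treewidth. Since 8–2–5–3–0–6–7–1–4–9–8 is a cycle in G, G is not acyclic. Forests are exactly the graphs of treewidth ≤ 1, so tw(G) ≥ 2. Combining the bounds, tw(G) = 2.

2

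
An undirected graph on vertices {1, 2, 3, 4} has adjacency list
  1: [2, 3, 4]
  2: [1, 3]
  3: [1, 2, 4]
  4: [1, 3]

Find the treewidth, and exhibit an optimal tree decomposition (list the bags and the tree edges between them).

Treewidth 2.
One such decomposition:
Bags: B1 = {1, 3, 4}  B2 = {1, 2, 3}
Tree: B1–B2

The largest bag has 3 vertices, giving width 2; this decomposition certifies tw(G) ≤ 2. For the lower bound, the 3 vertices {1, 2, 3} are pairwise adjacent, and any tree decomposition puts a clique entirely inside one bag — forcing width ≥ 2. The upper and lower bounds meet at 2, so that is the treewidth.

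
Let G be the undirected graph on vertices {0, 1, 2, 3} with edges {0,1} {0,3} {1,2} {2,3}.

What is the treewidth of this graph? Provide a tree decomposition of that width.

Treewidth 2.
One optimal decomposition is:
Bags: B1 = {0, 2, 3}  B2 = {0, 1, 2}
Tree: B1–B2

Every bag has size at most 3, so the width is 3 − 1 = 2 and tw(G) ≤ 2. Since 2–3–0–1–2 is a cycle in G, G is not acyclic. Forests are exactly the graphs of treewidth ≤ 1, so tw(G) ≥ 2. Combining the bounds, tw(G) = 2.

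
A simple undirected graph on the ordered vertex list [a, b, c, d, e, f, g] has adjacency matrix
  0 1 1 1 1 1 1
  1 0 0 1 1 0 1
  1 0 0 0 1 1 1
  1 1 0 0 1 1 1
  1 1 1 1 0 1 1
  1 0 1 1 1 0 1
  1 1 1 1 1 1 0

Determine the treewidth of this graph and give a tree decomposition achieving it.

Treewidth 4.
Bags: B1 = {a, d, e, f, g}  B2 = {a, c, e, f, g}  B3 = {a, b, d, e, g}
Tree: B1–B2, B1–B3

Each bag holds 5 vertices, so the decomposition has width 4, which upper-bounds the treewidth. On the other hand G contains the 5-clique {a, d, e, f, g}. A clique must lie in a single bag of any decomposition, so no decomposition can have width below 4. Therefore the treewidth is 4.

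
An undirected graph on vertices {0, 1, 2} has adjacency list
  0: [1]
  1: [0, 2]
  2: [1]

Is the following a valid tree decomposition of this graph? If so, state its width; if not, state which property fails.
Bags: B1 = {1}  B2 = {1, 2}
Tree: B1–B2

A tree decomposition must satisfy three properties: every vertex lies in some bag; for every edge, both endpoints lie together in some bag; and for every vertex, the bags containing it form a connected subtree. Here vertex 0 appears in no bag, so the decomposition is invalid.

No — vertex 0 appears in no bag.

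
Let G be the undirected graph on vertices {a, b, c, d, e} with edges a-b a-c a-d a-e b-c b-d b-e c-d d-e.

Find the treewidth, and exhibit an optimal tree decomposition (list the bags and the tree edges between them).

Every bag has size at most 4, so the width is 4 − 1 = 3 and tw(G) ≤ 3. Conversely, {a, b, d, e} is a clique of size 4, and the vertices of any clique must share a bag in every tree decomposition; so some bag has ≥ 4 vertices and tw(G) ≥ 3. The upper and lower bounds meet at 3, so that is the treewidth.

Treewidth 3.
One optimal decomposition is:
Bags: B1 = {a, b, d, e}  B2 = {a, b, c, d}
Tree: B1–B2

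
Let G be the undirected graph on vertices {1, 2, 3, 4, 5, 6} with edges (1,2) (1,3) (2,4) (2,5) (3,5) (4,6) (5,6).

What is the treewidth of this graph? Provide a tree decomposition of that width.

The largest bag has 3 vertices, giving width 2; this decomposition certifies tw(G) ≤ 2. Since 1–3–5–2–1 is a cycle in G, G is not acyclic. Forests are exactly the graphs of treewidth ≤ 1, so tw(G) ≥ 2. Combining the bounds, tw(G) = 2.

Treewidth 2.
One optimal decomposition is:
Bags: B1 = {1, 2, 3}  B2 = {2, 3, 5}  B3 = {2, 4, 5}  B4 = {4, 5, 6}
Tree: B1–B2, B2–B3, B3–B4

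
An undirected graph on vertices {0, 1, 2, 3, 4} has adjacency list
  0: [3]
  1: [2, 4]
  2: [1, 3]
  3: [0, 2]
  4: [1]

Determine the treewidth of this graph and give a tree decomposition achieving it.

Each bag holds 2 vertices, so the decomposition has width 1, which upper-bounds the treewidth. Since G has at least one edge (e.g. 0–3), it is not an edgeless graph, so tw(G) ≥ 1. Therefore the treewidth is 1.

Treewidth 1.
One such decomposition:
Bags: B1 = {0, 3}  B2 = {2, 3}  B3 = {1, 2}  B4 = {1, 4}
Tree: B1–B2, B2–B3, B3–B4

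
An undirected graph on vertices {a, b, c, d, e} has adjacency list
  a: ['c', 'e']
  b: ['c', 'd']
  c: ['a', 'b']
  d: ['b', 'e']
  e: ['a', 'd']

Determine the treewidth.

2

A width-2 tree decomposition is:
Bags: B1 = {a, d, e}  B2 = {a, b, d}  B3 = {a, b, c}
Tree: B1–B2, B2–B3
Each bag holds 3 vertices, so the decomposition has width 2, which upper-bounds the treewidth. For the lower bound, G contains the cycle a–e–d–b–c–a, so G is not a forest; only forests have treewidth ≤ 1, hence tw(G) ≥ 2. Combining the bounds, tw(G) = 2.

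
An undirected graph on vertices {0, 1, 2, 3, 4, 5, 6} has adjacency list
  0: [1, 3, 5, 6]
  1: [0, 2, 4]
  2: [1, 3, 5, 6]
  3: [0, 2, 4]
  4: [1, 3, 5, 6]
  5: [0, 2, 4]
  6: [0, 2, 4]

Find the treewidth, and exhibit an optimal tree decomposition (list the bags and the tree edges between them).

Treewidth 3.
One such decomposition:
Bags: B1 = {0, 1, 2, 4}  B2 = {0, 2, 3, 4}  B3 = {0, 2, 4, 5}  B4 = {0, 2, 4, 6}
Tree: B1–B2, B2–B3, B3–B4

Every bag has size at most 4, so the width is 4 − 1 = 3 and tw(G) ≤ 3. For the lower bound: the 4 vertex sets {0,1}, {3,4}, {2}, {5} are disjoint, each induces a connected subgraph, and every pair is joined by at least one edge of G. Contracting each set to a single vertex therefore yields K_{4} as a minor, and since treewidth is minor-monotone, tw(G) ≥ tw(K_{4}) = 3. Hence tw(G) = 3 exactly.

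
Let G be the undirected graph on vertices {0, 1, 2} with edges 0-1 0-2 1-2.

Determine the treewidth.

2

A width-2 tree decomposition is:
Bags: B1 = {0, 1, 2}
Tree: (single bag)
A single bag containing all 3 vertices is trivially a valid decomposition of width 2. Conversely, {0, 1, 2} is a clique of size 3, and the vertices of any clique must share a bag in every tree decomposition; so some bag has ≥ 3 vertices and tw(G) ≥ 2. The upper and lower bounds meet at 2, so that is the treewidth.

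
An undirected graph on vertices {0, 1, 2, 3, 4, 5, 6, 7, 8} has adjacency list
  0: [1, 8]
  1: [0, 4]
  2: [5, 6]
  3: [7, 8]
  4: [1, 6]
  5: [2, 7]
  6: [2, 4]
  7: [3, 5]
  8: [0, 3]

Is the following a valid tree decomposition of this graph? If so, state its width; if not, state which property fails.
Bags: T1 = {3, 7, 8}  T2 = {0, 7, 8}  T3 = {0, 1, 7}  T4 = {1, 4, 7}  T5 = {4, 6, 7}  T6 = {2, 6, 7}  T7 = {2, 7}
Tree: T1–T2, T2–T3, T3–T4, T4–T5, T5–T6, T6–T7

No — vertex 5 appears in no bag.

A tree decomposition must satisfy three properties: every vertex lies in some bag; for every edge, both endpoints lie together in some bag; and for every vertex, the bags containing it form a connected subtree. Here vertex 5 appears in no bag, so the decomposition is invalid.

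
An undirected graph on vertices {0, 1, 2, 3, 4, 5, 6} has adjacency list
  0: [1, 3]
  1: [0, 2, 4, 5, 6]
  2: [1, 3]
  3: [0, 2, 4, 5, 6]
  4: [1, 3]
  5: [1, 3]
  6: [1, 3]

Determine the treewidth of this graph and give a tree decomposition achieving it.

Treewidth 2.
One optimal decomposition is:
Bags: B1 = {1, 3, 5}  B2 = {1, 3, 4}  B3 = {1, 2, 3}  B4 = {0, 1, 3}  B5 = {1, 3, 6}
Tree: B1–B2, B2–B3, B3–B4, B4–B5

Each bag holds 3 vertices, so the decomposition has width 2, which upper-bounds the treewidth. For the lower bound, G contains the cycle 1–5–3–4–1, so G is not a forest; only forests have treewidth ≤ 1, hence tw(G) ≥ 2. The upper and lower bounds meet at 2, so that is the treewidth.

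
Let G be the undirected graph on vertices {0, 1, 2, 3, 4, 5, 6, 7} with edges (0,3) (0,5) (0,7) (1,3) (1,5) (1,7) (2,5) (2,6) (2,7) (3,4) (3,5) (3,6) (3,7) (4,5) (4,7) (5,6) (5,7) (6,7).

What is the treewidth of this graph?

A width-3 tree decomposition is:
Bags: B1 = {0, 3, 5, 7}  B2 = {3, 4, 5, 7}  B3 = {3, 5, 6, 7}  B4 = {1, 3, 5, 7}  B5 = {2, 5, 6, 7}
Tree: B1–B2, B2–B3, B3–B4, B3–B5
The largest bag has 4 vertices, giving width 3; this decomposition certifies tw(G) ≤ 3. For the lower bound, the 4 vertices {2, 5, 6, 7} are pairwise adjacent, and any tree decomposition puts a clique entirely inside one bag — forcing width ≥ 3. The upper and lower bounds meet at 3, so that is the treewidth.

3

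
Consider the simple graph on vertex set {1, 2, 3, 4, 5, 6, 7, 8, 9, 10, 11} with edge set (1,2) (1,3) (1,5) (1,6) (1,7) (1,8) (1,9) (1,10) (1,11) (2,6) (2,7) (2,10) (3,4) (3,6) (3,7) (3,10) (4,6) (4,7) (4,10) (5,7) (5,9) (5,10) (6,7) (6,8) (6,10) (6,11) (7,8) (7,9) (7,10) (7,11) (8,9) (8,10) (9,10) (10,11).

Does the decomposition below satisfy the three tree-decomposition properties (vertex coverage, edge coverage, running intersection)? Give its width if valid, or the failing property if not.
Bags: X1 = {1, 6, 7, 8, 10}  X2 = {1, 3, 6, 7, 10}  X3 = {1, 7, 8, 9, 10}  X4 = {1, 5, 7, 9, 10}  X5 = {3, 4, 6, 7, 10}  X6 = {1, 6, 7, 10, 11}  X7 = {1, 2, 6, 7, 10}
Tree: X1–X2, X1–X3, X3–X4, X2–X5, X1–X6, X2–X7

Every vertex of G appears in some bag (union = {1, 2, 3, 4, 5, 6, 7, 8, 9, 10, 11}); every edge is covered by a bag; and for each vertex v the set of bags containing v is connected in the bag tree. The decomposition is therefore valid. The largest bag has 5 vertices, so the width is 4.

Yes; width 4.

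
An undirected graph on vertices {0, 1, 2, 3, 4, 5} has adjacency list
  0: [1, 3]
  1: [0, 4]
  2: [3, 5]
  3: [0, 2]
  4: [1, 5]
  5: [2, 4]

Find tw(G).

2

A width-2 tree decomposition is:
Bags: B1 = {1, 4, 5}  B2 = {0, 1, 5}  B3 = {0, 3, 5}  B4 = {2, 3, 5}
Tree: B1–B2, B2–B3, B3–B4
Each bag holds 3 vertices, so the decomposition has width 2, which upper-bounds the treewidth. Since 5–4–1–0–3–2–5 is a cycle in G, G is not acyclic. Forests are exactly the graphs of treewidth ≤ 1, so tw(G) ≥ 2. The upper and lower bounds meet at 2, so that is the treewidth.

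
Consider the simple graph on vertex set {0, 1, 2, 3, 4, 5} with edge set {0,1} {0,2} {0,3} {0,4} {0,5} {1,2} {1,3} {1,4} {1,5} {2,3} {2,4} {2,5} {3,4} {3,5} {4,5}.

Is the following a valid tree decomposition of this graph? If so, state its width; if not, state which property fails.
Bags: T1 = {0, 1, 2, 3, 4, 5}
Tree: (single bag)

Yes; width 5.

Checking the three conditions: (i) the bags cover all of {0, 1, 2, 3, 4, 5}; (ii) for each edge, some bag contains both endpoints; (iii) the bags containing any fixed vertex form a subtree. All hold, so the decomposition is valid with width 6 − 1 = 5.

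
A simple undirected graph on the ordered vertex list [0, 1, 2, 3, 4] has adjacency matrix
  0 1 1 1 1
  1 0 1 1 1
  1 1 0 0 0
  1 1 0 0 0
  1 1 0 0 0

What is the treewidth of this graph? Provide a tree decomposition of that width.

The largest bag has 3 vertices, giving width 2; this decomposition certifies tw(G) ≤ 2. Conversely, {0, 1, 2} is a clique of size 3, and the vertices of any clique must share a bag in every tree decomposition; so some bag has ≥ 3 vertices and tw(G) ≥ 2. Therefore the treewidth is 2.

Treewidth 2.
Bags: B1 = {0, 1, 3}  B2 = {0, 1, 2}  B3 = {0, 1, 4}
Tree: B1–B2, B1–B3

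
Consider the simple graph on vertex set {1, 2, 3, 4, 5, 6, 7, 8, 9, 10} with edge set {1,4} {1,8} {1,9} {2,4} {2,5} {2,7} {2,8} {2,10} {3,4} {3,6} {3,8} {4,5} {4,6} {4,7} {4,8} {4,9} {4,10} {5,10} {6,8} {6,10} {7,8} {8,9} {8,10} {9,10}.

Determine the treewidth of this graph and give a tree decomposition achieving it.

Treewidth 3.
One such decomposition:
Bags: B1 = {4, 6, 8, 10}  B2 = {2, 4, 8, 10}  B3 = {2, 4, 5, 10}  B4 = {4, 8, 9, 10}  B5 = {1, 4, 8, 9}  B6 = {2, 4, 7, 8}  B7 = {3, 4, 6, 8}
Tree: B1–B2, B2–B3, B2–B4, B4–B5, B2–B6, B1–B7

Each bag holds 4 vertices, so the decomposition has width 3, which upper-bounds the treewidth. For the lower bound, the 4 vertices {1, 4, 8, 9} are pairwise adjacent, and any tree decomposition puts a clique entirely inside one bag — forcing width ≥ 3. The upper and lower bounds meet at 3, so that is the treewidth.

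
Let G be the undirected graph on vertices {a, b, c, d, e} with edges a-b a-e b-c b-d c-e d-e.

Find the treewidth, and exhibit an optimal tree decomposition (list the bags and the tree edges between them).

Treewidth 2.
Bags: B1 = {b, c, e}  B2 = {a, b, e}  B3 = {b, d, e}
Tree: B1–B2, B2–B3

The largest bag has 3 vertices, giving width 2; this decomposition certifies tw(G) ≤ 2. For the lower bound, G contains the cycle b–c–e–a–b, so G is not a forest; only forests have treewidth ≤ 1, hence tw(G) ≥ 2. Combining the bounds, tw(G) = 2.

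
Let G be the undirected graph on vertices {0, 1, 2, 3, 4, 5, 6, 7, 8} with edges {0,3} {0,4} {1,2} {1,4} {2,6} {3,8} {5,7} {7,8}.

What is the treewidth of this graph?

A width-1 tree decomposition is:
Bags: B1 = {5, 7}  B2 = {7, 8}  B3 = {3, 8}  B4 = {0, 3}  B5 = {0, 4}  B6 = {1, 4}  B7 = {1, 2}  B8 = {2, 6}
Tree: B1–B2, B2–B3, B3–B4, B4–B5, B5–B6, B6–B7, B7–B8
The largest bag has 2 vertices, giving width 1; this decomposition certifies tw(G) ≤ 1. Any graph with an edge has treewidth ≥ 1, and G has the edge 5–7. Hence tw(G) = 1 exactly.

1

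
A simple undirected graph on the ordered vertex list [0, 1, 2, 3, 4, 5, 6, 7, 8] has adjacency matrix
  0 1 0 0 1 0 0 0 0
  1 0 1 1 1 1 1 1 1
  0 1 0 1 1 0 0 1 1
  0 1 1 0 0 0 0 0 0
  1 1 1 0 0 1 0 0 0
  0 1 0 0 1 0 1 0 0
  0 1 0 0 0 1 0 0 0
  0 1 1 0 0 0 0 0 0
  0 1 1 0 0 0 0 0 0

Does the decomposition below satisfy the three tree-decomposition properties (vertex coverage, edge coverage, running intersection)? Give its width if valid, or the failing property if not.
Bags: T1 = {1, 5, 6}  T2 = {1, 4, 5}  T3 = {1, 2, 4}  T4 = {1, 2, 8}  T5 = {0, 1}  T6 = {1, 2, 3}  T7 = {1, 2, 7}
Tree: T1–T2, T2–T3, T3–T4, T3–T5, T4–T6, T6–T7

No — edge (4,0) lies in no bag.

A tree decomposition must satisfy three properties: every vertex lies in some bag; for every edge, both endpoints lie together in some bag; and for every vertex, the bags containing it form a connected subtree. Here edge (4,0) lies in no bag, so the decomposition is invalid.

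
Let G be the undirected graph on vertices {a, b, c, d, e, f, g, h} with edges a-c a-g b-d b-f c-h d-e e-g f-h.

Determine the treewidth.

2

A width-2 tree decomposition is:
Bags: B1 = {a, c, h}  B2 = {a, f, h}  B3 = {a, b, f}  B4 = {a, b, d}  B5 = {a, d, e}  B6 = {a, e, g}
Tree: B1–B2, B2–B3, B3–B4, B4–B5, B5–B6
The largest bag has 3 vertices, giving width 2; this decomposition certifies tw(G) ≤ 2. The edges a–c–h–f–b–d–e–g–a form a cycle, so G is not a tree and its treewidth is at least 2. The upper and lower bounds meet at 2, so that is the treewidth.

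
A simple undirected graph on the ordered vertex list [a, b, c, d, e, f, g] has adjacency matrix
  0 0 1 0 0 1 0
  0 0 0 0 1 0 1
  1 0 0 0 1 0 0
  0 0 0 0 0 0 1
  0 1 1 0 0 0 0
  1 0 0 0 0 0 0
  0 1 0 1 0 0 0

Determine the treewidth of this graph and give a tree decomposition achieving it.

Every bag has size at most 2, so the width is 2 − 1 = 1 and tw(G) ≤ 1. G has an edge, so its treewidth is at least 1. Therefore the treewidth is 1.

Treewidth 1.
One such decomposition:
Bags: B1 = {a, f}  B2 = {a, c}  B3 = {c, e}  B4 = {b, e}  B5 = {b, g}  B6 = {d, g}
Tree: B1–B2, B2–B3, B3–B4, B4–B5, B5–B6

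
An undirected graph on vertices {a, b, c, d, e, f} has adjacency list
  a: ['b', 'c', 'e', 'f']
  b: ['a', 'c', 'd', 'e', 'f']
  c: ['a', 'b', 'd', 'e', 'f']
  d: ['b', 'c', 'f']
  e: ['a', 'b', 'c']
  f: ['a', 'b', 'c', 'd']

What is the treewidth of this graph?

3

A width-3 tree decomposition is:
Bags: B1 = {a, b, c, f}  B2 = {b, c, d, f}  B3 = {a, b, c, e}
Tree: B1–B2, B1–B3
Every bag has size at most 4, so the width is 4 − 1 = 3 and tw(G) ≤ 3. On the other hand G contains the 4-clique {a, b, c, e}. A clique must lie in a single bag of any decomposition, so no decomposition can have width below 3. Therefore the treewidth is 3.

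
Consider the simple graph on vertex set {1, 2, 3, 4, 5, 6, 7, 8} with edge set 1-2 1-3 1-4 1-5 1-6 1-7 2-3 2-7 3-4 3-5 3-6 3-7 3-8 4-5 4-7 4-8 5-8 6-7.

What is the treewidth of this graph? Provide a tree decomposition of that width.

The largest bag has 4 vertices, giving width 3; this decomposition certifies tw(G) ≤ 3. Conversely, {3, 4, 5, 8} is a clique of size 4, and the vertices of any clique must share a bag in every tree decomposition; so some bag has ≥ 4 vertices and tw(G) ≥ 3. Hence tw(G) = 3 exactly.

Treewidth 3.
Bags: B1 = {1, 3, 6, 7}  B2 = {1, 3, 4, 7}  B3 = {1, 3, 4, 5}  B4 = {3, 4, 5, 8}  B5 = {1, 2, 3, 7}
Tree: B1–B2, B2–B3, B3–B4, B1–B5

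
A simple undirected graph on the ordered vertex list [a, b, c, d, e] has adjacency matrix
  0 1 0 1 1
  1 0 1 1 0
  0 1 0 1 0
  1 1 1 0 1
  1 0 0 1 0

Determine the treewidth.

2

A width-2 tree decomposition is:
Bags: B1 = {a, b, d}  B2 = {a, d, e}  B3 = {b, c, d}
Tree: B1–B2, B1–B3
The largest bag has 3 vertices, giving width 2; this decomposition certifies tw(G) ≤ 2. Conversely, {b, c, d} is a clique of size 3, and the vertices of any clique must share a bag in every tree decomposition; so some bag has ≥ 3 vertices and tw(G) ≥ 2. Combining the bounds, tw(G) = 2.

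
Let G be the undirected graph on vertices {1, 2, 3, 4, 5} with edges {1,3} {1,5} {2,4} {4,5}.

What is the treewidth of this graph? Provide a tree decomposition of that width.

Every bag has size at most 2, so the width is 2 − 1 = 1 and tw(G) ≤ 1. Since G has at least one edge (e.g. 2–4), it is not an edgeless graph, so tw(G) ≥ 1. Hence tw(G) = 1 exactly.

Treewidth 1.
One such decomposition:
Bags: B1 = {2, 4}  B2 = {4, 5}  B3 = {1, 5}  B4 = {1, 3}
Tree: B1–B2, B2–B3, B3–B4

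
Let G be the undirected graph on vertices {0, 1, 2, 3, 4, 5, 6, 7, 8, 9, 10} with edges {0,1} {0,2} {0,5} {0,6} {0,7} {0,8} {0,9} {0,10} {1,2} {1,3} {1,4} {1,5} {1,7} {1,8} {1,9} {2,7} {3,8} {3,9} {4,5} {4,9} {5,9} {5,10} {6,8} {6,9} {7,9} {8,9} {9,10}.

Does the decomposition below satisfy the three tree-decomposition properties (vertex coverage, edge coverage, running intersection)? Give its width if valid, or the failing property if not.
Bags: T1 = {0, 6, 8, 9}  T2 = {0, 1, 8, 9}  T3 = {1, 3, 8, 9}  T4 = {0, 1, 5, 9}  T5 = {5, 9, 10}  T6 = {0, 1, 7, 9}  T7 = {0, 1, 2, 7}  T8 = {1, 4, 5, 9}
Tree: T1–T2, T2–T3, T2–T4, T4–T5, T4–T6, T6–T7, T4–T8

A tree decomposition must satisfy three properties: every vertex lies in some bag; for every edge, both endpoints lie together in some bag; and for every vertex, the bags containing it form a connected subtree. Here edge (0,10) lies in no bag, so the decomposition is invalid.

No — edge (0,10) lies in no bag.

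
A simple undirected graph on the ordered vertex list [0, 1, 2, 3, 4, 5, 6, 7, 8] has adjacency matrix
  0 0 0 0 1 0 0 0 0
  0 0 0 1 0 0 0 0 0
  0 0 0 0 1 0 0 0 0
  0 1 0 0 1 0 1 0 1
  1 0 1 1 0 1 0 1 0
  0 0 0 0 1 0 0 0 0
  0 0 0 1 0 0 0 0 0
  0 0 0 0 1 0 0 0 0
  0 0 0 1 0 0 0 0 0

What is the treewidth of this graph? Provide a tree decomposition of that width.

Treewidth 1.
Bags: B1 = {2, 4}  B2 = {4, 5}  B3 = {3, 4}  B4 = {0, 4}  B5 = {4, 7}  B6 = {3, 8}  B7 = {3, 6}  B8 = {1, 3}
Tree: B1–B2, B1–B3, B3–B4, B2–B5, B3–B6, B6–B7, B7–B8

Every bag has size at most 2, so the width is 2 − 1 = 1 and tw(G) ≤ 1. Any graph with an edge has treewidth ≥ 1, and G has the edge 2–4. Combining the bounds, tw(G) = 1.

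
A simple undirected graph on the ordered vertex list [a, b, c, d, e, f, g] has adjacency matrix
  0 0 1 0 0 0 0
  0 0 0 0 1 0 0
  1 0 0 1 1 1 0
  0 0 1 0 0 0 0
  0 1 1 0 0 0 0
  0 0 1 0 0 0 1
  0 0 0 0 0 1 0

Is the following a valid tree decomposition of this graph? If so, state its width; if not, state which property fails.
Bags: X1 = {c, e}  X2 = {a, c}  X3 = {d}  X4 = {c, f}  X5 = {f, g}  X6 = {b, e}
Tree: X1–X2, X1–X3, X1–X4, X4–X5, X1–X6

A tree decomposition must satisfy three properties: every vertex lies in some bag; for every edge, both endpoints lie together in some bag; and for every vertex, the bags containing it form a connected subtree. Here edge (c,d) lies in no bag, so the decomposition is invalid.

No — edge (c,d) lies in no bag.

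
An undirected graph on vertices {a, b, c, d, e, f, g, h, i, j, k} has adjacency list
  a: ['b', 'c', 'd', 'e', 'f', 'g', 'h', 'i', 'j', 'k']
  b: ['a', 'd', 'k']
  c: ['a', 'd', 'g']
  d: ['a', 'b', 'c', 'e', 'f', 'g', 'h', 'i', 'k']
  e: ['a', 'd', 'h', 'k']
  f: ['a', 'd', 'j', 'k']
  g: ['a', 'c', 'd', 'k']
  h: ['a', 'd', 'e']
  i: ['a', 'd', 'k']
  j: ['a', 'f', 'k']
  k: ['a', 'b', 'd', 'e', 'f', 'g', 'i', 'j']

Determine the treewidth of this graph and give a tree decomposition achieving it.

Every bag has size at most 4, so the width is 4 − 1 = 3 and tw(G) ≤ 3. For the lower bound, the 4 vertices {a, d, e, h} are pairwise adjacent, and any tree decomposition puts a clique entirely inside one bag — forcing width ≥ 3. Combining the bounds, tw(G) = 3.

Treewidth 3.
One such decomposition:
Bags: B1 = {a, b, d, k}  B2 = {a, d, e, k}  B3 = {a, d, f, k}  B4 = {a, d, g, k}  B5 = {a, f, j, k}  B6 = {a, d, i, k}  B7 = {a, c, d, g}  B8 = {a, d, e, h}
Tree: B1–B2, B2–B3, B3–B4, B3–B5, B2–B6, B4–B7, B2–B8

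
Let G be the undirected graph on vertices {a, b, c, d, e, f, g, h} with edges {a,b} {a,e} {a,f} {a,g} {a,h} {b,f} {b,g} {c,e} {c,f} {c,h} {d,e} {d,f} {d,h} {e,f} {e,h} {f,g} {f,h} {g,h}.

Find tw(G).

A width-3 tree decomposition is:
Bags: B1 = {a, f, g, h}  B2 = {a, b, f, g}  B3 = {a, e, f, h}  B4 = {d, e, f, h}  B5 = {c, e, f, h}
Tree: B1–B2, B1–B3, B3–B4, B4–B5
Each bag holds 4 vertices, so the decomposition has width 3, which upper-bounds the treewidth. On the other hand G contains the 4-clique {a, f, g, h}. A clique must lie in a single bag of any decomposition, so no decomposition can have width below 3. Therefore the treewidth is 3.

3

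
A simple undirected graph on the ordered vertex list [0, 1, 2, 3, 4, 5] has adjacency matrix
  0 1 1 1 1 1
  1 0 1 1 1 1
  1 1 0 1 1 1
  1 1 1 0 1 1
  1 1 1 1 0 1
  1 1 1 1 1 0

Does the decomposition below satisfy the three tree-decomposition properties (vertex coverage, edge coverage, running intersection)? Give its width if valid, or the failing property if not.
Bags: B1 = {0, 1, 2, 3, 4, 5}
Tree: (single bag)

Yes; width 5.

Vertex coverage: the bags together contain {0, 1, 2, 3, 4, 5}, the full vertex set. Edge coverage: each edge of G has both endpoints in at least one bag. Running intersection: for every vertex, the bags containing it form a connected subtree. All three properties hold, so this is a valid tree decomposition of width max|bag| − 1 = 5, and hence tw(G) ≤ 5.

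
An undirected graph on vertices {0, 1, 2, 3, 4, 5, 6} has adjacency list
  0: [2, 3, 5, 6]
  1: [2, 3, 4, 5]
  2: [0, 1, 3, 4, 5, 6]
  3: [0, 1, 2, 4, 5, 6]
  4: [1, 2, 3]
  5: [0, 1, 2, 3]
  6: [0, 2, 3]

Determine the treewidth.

3

A width-3 tree decomposition is:
Bags: B1 = {0, 2, 3, 5}  B2 = {1, 2, 3, 5}  B3 = {0, 2, 3, 6}  B4 = {1, 2, 3, 4}
Tree: B1–B2, B1–B3, B2–B4
The largest bag has 4 vertices, giving width 3; this decomposition certifies tw(G) ≤ 3. For the lower bound, the 4 vertices {0, 2, 3, 5} are pairwise adjacent, and any tree decomposition puts a clique entirely inside one bag — forcing width ≥ 3. Hence tw(G) = 3 exactly.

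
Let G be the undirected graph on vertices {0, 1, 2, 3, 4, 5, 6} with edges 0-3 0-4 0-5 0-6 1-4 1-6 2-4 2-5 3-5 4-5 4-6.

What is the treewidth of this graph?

2

A width-2 tree decomposition is:
Bags: B1 = {1, 4, 6}  B2 = {0, 4, 6}  B3 = {0, 4, 5}  B4 = {2, 4, 5}  B5 = {0, 3, 5}
Tree: B1–B2, B2–B3, B3–B4, B3–B5
Every bag has size at most 3, so the width is 3 − 1 = 2 and tw(G) ≤ 2. For the lower bound, the 3 vertices {0, 3, 5} are pairwise adjacent, and any tree decomposition puts a clique entirely inside one bag — forcing width ≥ 2. Therefore the treewidth is 2.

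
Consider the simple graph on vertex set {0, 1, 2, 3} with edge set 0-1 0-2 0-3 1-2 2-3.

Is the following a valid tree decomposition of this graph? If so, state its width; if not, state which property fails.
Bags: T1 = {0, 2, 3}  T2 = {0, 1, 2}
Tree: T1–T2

Vertex coverage: the bags together contain {0, 1, 2, 3}, the full vertex set. Edge coverage: each edge of G has both endpoints in at least one bag. Running intersection: for every vertex, the bags containing it form a connected subtree. All three properties hold, so this is a valid tree decomposition of width max|bag| − 1 = 2, and hence tw(G) ≤ 2.

Yes; width 2.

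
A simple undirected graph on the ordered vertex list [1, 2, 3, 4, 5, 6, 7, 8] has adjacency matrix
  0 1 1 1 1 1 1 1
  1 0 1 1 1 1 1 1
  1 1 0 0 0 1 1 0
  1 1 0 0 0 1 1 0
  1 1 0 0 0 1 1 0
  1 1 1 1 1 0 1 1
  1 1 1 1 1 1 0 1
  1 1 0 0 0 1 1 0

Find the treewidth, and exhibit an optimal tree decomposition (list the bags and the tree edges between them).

Treewidth 4.
One such decomposition:
Bags: B1 = {1, 2, 3, 6, 7}  B2 = {1, 2, 6, 7, 8}  B3 = {1, 2, 5, 6, 7}  B4 = {1, 2, 4, 6, 7}
Tree: B1–B2, B1–B3, B1–B4

Every bag has size at most 5, so the width is 5 − 1 = 4 and tw(G) ≤ 4. For the lower bound, the 5 vertices {1, 2, 6, 7, 8} are pairwise adjacent, and any tree decomposition puts a clique entirely inside one bag — forcing width ≥ 4. Combining the bounds, tw(G) = 4.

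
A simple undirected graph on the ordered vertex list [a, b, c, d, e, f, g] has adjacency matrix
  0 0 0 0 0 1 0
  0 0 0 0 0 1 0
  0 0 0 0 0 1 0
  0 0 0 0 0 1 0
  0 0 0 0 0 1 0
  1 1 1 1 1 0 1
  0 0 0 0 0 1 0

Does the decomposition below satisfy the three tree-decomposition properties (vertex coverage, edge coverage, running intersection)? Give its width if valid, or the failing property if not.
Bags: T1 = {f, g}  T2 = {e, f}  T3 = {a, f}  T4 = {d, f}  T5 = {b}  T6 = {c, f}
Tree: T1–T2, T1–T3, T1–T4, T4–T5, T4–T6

A tree decomposition must satisfy three properties: every vertex lies in some bag; for every edge, both endpoints lie together in some bag; and for every vertex, the bags containing it form a connected subtree. Here edge (f,b) lies in no bag, so the decomposition is invalid.

No — edge (f,b) lies in no bag.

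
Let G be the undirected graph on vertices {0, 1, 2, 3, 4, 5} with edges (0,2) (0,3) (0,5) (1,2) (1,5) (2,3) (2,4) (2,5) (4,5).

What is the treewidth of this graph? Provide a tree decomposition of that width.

Each bag holds 3 vertices, so the decomposition has width 2, which upper-bounds the treewidth. On the other hand G contains the 3-clique {0, 2, 3}. A clique must lie in a single bag of any decomposition, so no decomposition can have width below 2. The upper and lower bounds meet at 2, so that is the treewidth.

Treewidth 2.
One optimal decomposition is:
Bags: B1 = {1, 2, 5}  B2 = {0, 2, 5}  B3 = {0, 2, 3}  B4 = {2, 4, 5}
Tree: B1–B2, B2–B3, B1–B4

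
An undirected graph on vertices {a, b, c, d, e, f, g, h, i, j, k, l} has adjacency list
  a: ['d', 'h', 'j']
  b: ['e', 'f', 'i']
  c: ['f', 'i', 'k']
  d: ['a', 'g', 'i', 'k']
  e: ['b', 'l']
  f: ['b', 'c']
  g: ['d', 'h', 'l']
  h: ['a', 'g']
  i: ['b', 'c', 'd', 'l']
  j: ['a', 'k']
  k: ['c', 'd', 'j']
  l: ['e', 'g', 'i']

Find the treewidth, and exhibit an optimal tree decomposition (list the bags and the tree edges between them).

Treewidth 3.
Bags: B1 = {b, e, f, l}  B2 = {b, f, i, l}  B3 = {c, f, i, l}  B4 = {c, g, i, l}  B5 = {c, d, g, i}  B6 = {c, d, g, k}  B7 = {d, g, h, k}  B8 = {a, d, h, k}  B9 = {a, h, j, k}
Tree: B1–B2, B2–B3, B3–B4, B4–B5, B5–B6, B6–B7, B7–B8, B8–B9

Every bag has size at most 4, so the width is 4 − 1 = 3 and tw(G) ≤ 3. For the lower bound: the 4 vertex sets {b,e,f}, {l}, {i}, {c,d,g,k} are disjoint, each induces a connected subgraph, and every pair is joined by at least one edge of G. Contracting each set to a single vertex therefore yields K_{4} as a minor, and since treewidth is minor-monotone, tw(G) ≥ tw(K_{4}) = 3. Therefore the treewidth is 3.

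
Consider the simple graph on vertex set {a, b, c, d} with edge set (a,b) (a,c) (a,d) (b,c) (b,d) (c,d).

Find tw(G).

3

A width-3 tree decomposition is:
Bags: B1 = {a, b, c, d}
Tree: (single bag)
A single bag containing all 4 vertices is trivially a valid decomposition of width 3. For the lower bound, the 4 vertices {a, b, c, d} are pairwise adjacent, and any tree decomposition puts a clique entirely inside one bag — forcing width ≥ 3. Combining the bounds, tw(G) = 3.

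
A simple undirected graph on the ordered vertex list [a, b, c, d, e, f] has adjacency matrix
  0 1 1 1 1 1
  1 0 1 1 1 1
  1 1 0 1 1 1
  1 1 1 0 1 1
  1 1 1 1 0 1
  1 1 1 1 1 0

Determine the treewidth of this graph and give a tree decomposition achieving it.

With just one bag of size 6, the width is 6 − 1 = 5, so tw(G) ≤ 5. On the other hand G contains the 6-clique {a, b, c, d, e, f}. A clique must lie in a single bag of any decomposition, so no decomposition can have width below 5. Combining the bounds, tw(G) = 5.

Treewidth 5.
Bags: B1 = {a, b, c, d, e, f}
Tree: (single bag)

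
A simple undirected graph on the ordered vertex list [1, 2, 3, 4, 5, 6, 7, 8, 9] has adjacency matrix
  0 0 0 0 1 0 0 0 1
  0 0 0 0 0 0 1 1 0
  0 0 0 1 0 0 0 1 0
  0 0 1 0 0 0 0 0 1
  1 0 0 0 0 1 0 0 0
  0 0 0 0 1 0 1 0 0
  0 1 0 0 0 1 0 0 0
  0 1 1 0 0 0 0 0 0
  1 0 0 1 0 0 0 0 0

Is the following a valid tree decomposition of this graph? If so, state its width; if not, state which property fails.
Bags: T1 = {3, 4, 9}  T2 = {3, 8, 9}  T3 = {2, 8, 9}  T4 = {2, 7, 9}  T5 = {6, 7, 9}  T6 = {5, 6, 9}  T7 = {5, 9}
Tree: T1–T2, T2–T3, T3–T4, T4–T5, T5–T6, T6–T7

A tree decomposition must satisfy three properties: every vertex lies in some bag; for every edge, both endpoints lie together in some bag; and for every vertex, the bags containing it form a connected subtree. Here vertex 1 appears in no bag, so the decomposition is invalid.

No — vertex 1 appears in no bag.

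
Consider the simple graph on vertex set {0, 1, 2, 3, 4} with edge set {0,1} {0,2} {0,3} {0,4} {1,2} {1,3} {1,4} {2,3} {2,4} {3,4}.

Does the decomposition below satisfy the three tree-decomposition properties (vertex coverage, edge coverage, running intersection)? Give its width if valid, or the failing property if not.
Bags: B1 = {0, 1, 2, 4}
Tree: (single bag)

A tree decomposition must satisfy three properties: every vertex lies in some bag; for every edge, both endpoints lie together in some bag; and for every vertex, the bags containing it form a connected subtree. Here vertex 3 appears in no bag, so the decomposition is invalid.

No — vertex 3 appears in no bag.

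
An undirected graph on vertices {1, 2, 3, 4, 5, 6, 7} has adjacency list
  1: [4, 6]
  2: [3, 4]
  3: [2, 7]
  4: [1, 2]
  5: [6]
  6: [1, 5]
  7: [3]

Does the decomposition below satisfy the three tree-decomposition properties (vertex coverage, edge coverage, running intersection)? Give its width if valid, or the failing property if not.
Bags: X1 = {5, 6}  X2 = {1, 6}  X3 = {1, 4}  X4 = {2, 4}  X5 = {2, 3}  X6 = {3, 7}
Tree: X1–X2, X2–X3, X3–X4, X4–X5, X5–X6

Yes; width 1.

Vertex coverage: the bags together contain {1, 2, 3, 4, 5, 6, 7}, the full vertex set. Edge coverage: each edge of G has both endpoints in at least one bag. Running intersection: for every vertex, the bags containing it form a connected subtree. All three properties hold, so this is a valid tree decomposition of width max|bag| − 1 = 1, and hence tw(G) ≤ 1.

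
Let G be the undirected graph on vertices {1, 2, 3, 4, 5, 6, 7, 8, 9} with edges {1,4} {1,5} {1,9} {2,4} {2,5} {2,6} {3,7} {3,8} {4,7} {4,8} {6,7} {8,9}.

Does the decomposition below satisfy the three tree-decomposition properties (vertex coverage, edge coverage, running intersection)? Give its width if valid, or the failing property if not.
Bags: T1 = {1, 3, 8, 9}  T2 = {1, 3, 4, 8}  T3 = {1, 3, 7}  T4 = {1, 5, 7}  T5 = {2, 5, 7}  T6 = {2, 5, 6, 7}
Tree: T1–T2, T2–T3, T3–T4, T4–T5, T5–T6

No — edge (4,7) lies in no bag.

A tree decomposition must satisfy three properties: every vertex lies in some bag; for every edge, both endpoints lie together in some bag; and for every vertex, the bags containing it form a connected subtree. Here edge (4,7) lies in no bag, so the decomposition is invalid.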